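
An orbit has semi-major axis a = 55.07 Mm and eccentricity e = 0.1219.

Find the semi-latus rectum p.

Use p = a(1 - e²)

Convert to SI: a = 55.07 Mm = 5.507e+07 m.
p = a (1 − e²).
p = 5.507e+07 · (1 − (0.1219)²) = 5.507e+07 · 0.98514 ≈ 5.425e+07 m = 54.25 Mm.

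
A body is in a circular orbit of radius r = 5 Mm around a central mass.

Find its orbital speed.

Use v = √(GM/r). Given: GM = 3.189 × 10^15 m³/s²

Convert to SI: r = 5 Mm = 5e+06 m.
For a circular orbit, gravity supplies the centripetal force, so v = √(GM / r).
v = √(3.189e+15 / 5e+06) m/s ≈ 2.525e+04 m/s = 25.25 km/s.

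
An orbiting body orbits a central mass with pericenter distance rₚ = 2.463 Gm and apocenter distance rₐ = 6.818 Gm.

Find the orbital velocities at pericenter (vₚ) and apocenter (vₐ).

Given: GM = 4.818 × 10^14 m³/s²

Convert to SI: rₚ = 2.463 Gm = 2.463e+09 m; rₐ = 6.818 Gm = 6.818e+09 m.
Use the vis-viva equation v² = GM(2/r − 1/a) with a = (rₚ + rₐ)/2 = (2.463e+09 + 6.818e+09)/2 = 4.6405e+09 m.
vₚ = √(GM · (2/rₚ − 1/a)) = √(4.818e+14 · (2/2.463e+09 − 1/4.6405e+09)) m/s ≈ 536.1 m/s = 536.1 m/s.
vₐ = √(GM · (2/rₐ − 1/a)) = √(4.818e+14 · (2/6.818e+09 − 1/4.6405e+09)) m/s ≈ 193.7 m/s = 193.7 m/s.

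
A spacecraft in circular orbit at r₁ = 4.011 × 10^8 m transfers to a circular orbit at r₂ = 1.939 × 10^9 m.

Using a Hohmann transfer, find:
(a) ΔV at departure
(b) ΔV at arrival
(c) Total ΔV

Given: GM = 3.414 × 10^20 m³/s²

Transfer semi-major axis: a_t = (r₁ + r₂)/2 = (4.011e+08 + 1.939e+09)/2 = 1.17005e+09 m.
Circular speeds: v₁ = √(GM/r₁) = 922583 m/s, v₂ = √(GM/r₂) = 419607 m/s.
Transfer speeds (vis-viva v² = GM(2/r − 1/a_t)): v₁ᵗ = 1.18766e+06 m/s, v₂ᵗ = 245678 m/s.
(a) ΔV₁ = |v₁ᵗ − v₁| ≈ 2.651e+05 m/s = 265.1 km/s.
(b) ΔV₂ = |v₂ − v₂ᵗ| ≈ 1.739e+05 m/s = 173.9 km/s.
(c) ΔV_total = ΔV₁ + ΔV₂ ≈ 4.39e+05 m/s = 439 km/s.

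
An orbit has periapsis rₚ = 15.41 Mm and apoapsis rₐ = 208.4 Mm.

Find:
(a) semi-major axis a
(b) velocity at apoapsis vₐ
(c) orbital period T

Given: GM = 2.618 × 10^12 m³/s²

Convert to SI: rₚ = 15.41 Mm = 1.541e+07 m; rₐ = 208.4 Mm = 2.084e+08 m.
(a) a = (rₚ + rₐ)/2 = (1.541e+07 + 2.084e+08)/2 ≈ 1.119e+08 m
(b) With a = (rₚ + rₐ)/2 = 1.11905e+08 m, vₐ = √(GM (2/rₐ − 1/a)) = √(2.618e+12 · (2/2.084e+08 − 1/1.11905e+08)) m/s ≈ 41.59 m/s
(c) With a = (rₚ + rₐ)/2 = 1.11905e+08 m, T = 2π √(a³/GM) = 2π √((1.11905e+08)³/2.618e+12) s ≈ 4.597e+06 s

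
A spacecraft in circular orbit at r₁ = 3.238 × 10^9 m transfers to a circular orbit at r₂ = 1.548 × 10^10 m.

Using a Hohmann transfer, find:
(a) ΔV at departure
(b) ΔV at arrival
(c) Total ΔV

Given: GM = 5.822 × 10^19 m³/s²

Transfer semi-major axis: a_t = (r₁ + r₂)/2 = (3.238e+09 + 1.548e+10)/2 = 9.359e+09 m.
Circular speeds: v₁ = √(GM/r₁) = 134090 m/s, v₂ = √(GM/r₂) = 61326.8 m/s.
Transfer speeds (vis-viva v² = GM(2/r − 1/a_t)): v₁ᵗ = 172452 m/s, v₂ᵗ = 36072.3 m/s.
(a) ΔV₁ = |v₁ᵗ − v₁| ≈ 3.836e+04 m/s = 38.36 km/s.
(b) ΔV₂ = |v₂ − v₂ᵗ| ≈ 2.525e+04 m/s = 25.25 km/s.
(c) ΔV_total = ΔV₁ + ΔV₂ ≈ 6.362e+04 m/s = 63.62 km/s.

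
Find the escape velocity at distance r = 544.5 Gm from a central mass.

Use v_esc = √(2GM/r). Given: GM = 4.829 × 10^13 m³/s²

Convert to SI: r = 544.5 Gm = 5.445e+11 m.
Escape velocity comes from setting total energy to zero: ½v² − GM/r = 0 ⇒ v_esc = √(2GM / r).
v_esc = √(2 · 4.829e+13 / 5.445e+11) m/s ≈ 13.32 m/s = 13.32 m/s.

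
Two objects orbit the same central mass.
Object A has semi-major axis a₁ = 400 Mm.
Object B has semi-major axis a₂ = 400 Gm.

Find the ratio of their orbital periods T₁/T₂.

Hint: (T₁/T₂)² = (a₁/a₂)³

Convert to SI: a₁ = 400 Mm = 4e+08 m; a₂ = 400 Gm = 4e+11 m.
From Kepler's third law, (T₁/T₂)² = (a₁/a₂)³, so T₁/T₂ = (a₁/a₂)^(3/2).
a₁/a₂ = 4e+08 / 4e+11 = 0.001.
T₁/T₂ = (0.001)^(3/2) ≈ 3.162e-05.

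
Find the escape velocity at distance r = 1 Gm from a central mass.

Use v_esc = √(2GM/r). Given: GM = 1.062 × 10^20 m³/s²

Convert to SI: r = 1 Gm = 1e+09 m.
Escape velocity comes from setting total energy to zero: ½v² − GM/r = 0 ⇒ v_esc = √(2GM / r).
v_esc = √(2 · 1.062e+20 / 1e+09) m/s ≈ 4.609e+05 m/s = 460.9 km/s.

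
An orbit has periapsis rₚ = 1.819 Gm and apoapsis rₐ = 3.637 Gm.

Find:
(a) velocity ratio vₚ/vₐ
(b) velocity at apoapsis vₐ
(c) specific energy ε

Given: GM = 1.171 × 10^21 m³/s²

Convert to SI: rₚ = 1.819 Gm = 1.819e+09 m; rₐ = 3.637 Gm = 3.637e+09 m.
(a) Conservation of angular momentum (rₚvₚ = rₐvₐ) gives vₚ/vₐ = rₐ/rₚ = 3.637e+09/1.819e+09 ≈ 1.999
(b) With a = (rₚ + rₐ)/2 = 2.728e+09 m, vₐ = √(GM (2/rₐ − 1/a)) = √(1.171e+21 · (2/3.637e+09 − 1/2.728e+09)) m/s ≈ 4.633e+05 m/s
(c) With a = (rₚ + rₐ)/2 = 2.728e+09 m, ε = −GM/(2a) = −1.171e+21/(2 · 2.728e+09) J/kg ≈ -2.146e+11 J/kg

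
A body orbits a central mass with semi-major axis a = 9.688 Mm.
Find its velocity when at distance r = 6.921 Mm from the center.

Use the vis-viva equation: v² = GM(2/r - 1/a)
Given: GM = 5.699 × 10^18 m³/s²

Convert to SI: a = 9.688 Mm = 9.688e+06 m; r = 6.921 Mm = 6.921e+06 m.
Vis-viva: v = √(GM · (2/r − 1/a)).
2/r − 1/a = 2/6.921e+06 − 1/9.688e+06 = 1.85755e-07 m⁻¹.
v = √(5.699e+18 · 1.85755e-07) m/s ≈ 1.029e+06 m/s = 1029 km/s.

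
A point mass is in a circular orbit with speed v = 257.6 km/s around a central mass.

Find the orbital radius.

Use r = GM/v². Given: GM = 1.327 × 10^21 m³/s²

Convert to SI: v = 257.6 km/s = 257600 m/s.
For a circular orbit, v² = GM / r, so r = GM / v².
r = 1.327e+21 / (257600)² m ≈ 2e+10 m = 20 Gm.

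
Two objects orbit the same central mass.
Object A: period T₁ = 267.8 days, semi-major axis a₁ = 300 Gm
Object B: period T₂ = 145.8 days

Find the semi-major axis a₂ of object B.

Convert to SI: T₁ = 267.8 days = 2.31379e+07 s; a₁ = 300 Gm = 3e+11 m; T₂ = 145.8 days = 1.25971e+07 s.
Kepler's third law: (T₁/T₂)² = (a₁/a₂)³ ⇒ a₂ = a₁ · (T₂/T₁)^(2/3).
T₂/T₁ = 1.25971e+07 / 2.31379e+07 = 0.544436.
a₂ = 3e+11 · (0.544436)^(2/3) m ≈ 2e+11 m = 200 Gm.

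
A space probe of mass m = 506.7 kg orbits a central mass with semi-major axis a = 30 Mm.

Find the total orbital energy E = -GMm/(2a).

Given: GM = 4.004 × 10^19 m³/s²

Convert to SI: a = 30 Mm = 3e+07 m.
E = −GMm / (2a).
E = −4.004e+19 · 506.7 / (2 · 3e+07) J ≈ -3.381e+14 J = -338.1 TJ.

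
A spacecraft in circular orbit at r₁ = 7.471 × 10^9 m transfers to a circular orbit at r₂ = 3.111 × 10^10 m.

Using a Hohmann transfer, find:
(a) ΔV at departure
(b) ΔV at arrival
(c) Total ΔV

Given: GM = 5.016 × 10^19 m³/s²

Transfer semi-major axis: a_t = (r₁ + r₂)/2 = (7.471e+09 + 3.111e+10)/2 = 1.92905e+10 m.
Circular speeds: v₁ = √(GM/r₁) = 81938.8 m/s, v₂ = √(GM/r₂) = 40154 m/s.
Transfer speeds (vis-viva v² = GM(2/r − 1/a_t)): v₁ᵗ = 104056 m/s, v₂ᵗ = 24988.9 m/s.
(a) ΔV₁ = |v₁ᵗ − v₁| ≈ 2.212e+04 m/s = 22.12 km/s.
(b) ΔV₂ = |v₂ − v₂ᵗ| ≈ 1.517e+04 m/s = 15.17 km/s.
(c) ΔV_total = ΔV₁ + ΔV₂ ≈ 3.728e+04 m/s = 37.28 km/s.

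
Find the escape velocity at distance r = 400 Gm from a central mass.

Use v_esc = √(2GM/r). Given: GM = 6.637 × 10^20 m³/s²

Convert to SI: r = 400 Gm = 4e+11 m.
Escape velocity comes from setting total energy to zero: ½v² − GM/r = 0 ⇒ v_esc = √(2GM / r).
v_esc = √(2 · 6.637e+20 / 4e+11) m/s ≈ 5.761e+04 m/s = 57.61 km/s.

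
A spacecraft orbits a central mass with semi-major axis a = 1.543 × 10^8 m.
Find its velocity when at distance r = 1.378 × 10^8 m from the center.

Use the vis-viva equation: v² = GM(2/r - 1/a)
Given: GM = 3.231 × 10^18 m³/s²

Vis-viva: v = √(GM · (2/r − 1/a)).
2/r − 1/a = 2/1.378e+08 − 1/1.543e+08 = 8.03291e-09 m⁻¹.
v = √(3.231e+18 · 8.03291e-09) m/s ≈ 1.611e+05 m/s = 161.1 km/s.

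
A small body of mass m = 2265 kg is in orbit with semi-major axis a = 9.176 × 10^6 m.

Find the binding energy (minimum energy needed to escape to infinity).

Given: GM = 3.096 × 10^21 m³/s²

Total orbital energy is E = −GMm/(2a); binding energy is E_bind = −E = GMm/(2a).
E_bind = 3.096e+21 · 2265 / (2 · 9.176e+06) J ≈ 3.821e+17 J = 382.1 PJ.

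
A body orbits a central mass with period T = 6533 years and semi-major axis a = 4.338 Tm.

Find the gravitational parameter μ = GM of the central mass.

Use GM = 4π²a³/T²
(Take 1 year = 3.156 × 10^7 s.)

Convert to SI: T = 6533 years = 2.06181e+11 s; a = 4.338 Tm = 4.338e+12 m.
GM = 4π² · a³ / T².
GM = 4π² · (4.338e+12)³ / (2.06181e+11)² m³/s² ≈ 7.581e+16 m³/s² = 7.581 × 10^16 m³/s².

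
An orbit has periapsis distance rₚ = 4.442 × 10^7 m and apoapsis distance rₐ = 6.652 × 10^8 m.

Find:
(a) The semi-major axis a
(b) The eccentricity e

(a) a = (rₚ + rₐ) / 2 = (4.442e+07 + 6.652e+08) / 2 ≈ 3.548e+08 m = 3.548 × 10^8 m.
(b) e = (rₐ − rₚ) / (rₐ + rₚ) = (6.652e+08 − 4.442e+07) / (6.652e+08 + 4.442e+07) ≈ 0.8748.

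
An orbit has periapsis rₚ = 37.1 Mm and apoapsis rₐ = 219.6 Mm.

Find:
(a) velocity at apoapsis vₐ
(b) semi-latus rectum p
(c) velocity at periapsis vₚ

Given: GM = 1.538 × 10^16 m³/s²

Convert to SI: rₚ = 37.1 Mm = 3.71e+07 m; rₐ = 219.6 Mm = 2.196e+08 m.
(a) With a = (rₚ + rₐ)/2 = 1.2835e+08 m, vₐ = √(GM (2/rₐ − 1/a)) = √(1.538e+16 · (2/2.196e+08 − 1/1.2835e+08)) m/s ≈ 4499 m/s
(b) From a = (rₚ + rₐ)/2 = 1.2835e+08 m and e = (rₐ − rₚ)/(rₐ + rₚ) = 0.710947, p = a(1 − e²) = 1.2835e+08 · (1 − (0.710947)²) ≈ 6.348e+07 m
(c) With a = (rₚ + rₐ)/2 = 1.2835e+08 m, vₚ = √(GM (2/rₚ − 1/a)) = √(1.538e+16 · (2/3.71e+07 − 1/1.2835e+08)) m/s ≈ 2.663e+04 m/s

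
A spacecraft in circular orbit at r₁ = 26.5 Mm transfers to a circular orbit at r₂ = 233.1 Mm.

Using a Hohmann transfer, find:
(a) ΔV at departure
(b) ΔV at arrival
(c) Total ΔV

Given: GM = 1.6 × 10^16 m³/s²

Convert to SI: r₁ = 26.5 Mm = 2.65e+07 m; r₂ = 233.1 Mm = 2.331e+08 m.
Transfer semi-major axis: a_t = (r₁ + r₂)/2 = (2.65e+07 + 2.331e+08)/2 = 1.298e+08 m.
Circular speeds: v₁ = √(GM/r₁) = 24571.8 m/s, v₂ = √(GM/r₂) = 8284.93 m/s.
Transfer speeds (vis-viva v² = GM(2/r − 1/a_t)): v₁ᵗ = 32928.4 m/s, v₂ᵗ = 3743.47 m/s.
(a) ΔV₁ = |v₁ᵗ − v₁| ≈ 8357 m/s = 8.357 km/s.
(b) ΔV₂ = |v₂ − v₂ᵗ| ≈ 4541 m/s = 4.541 km/s.
(c) ΔV_total = ΔV₁ + ΔV₂ ≈ 1.29e+04 m/s = 12.9 km/s.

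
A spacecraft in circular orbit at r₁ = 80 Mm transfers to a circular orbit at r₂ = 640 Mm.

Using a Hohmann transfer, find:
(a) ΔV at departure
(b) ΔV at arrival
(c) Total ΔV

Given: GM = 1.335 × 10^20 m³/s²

Convert to SI: r₁ = 80 Mm = 8e+07 m; r₂ = 640 Mm = 6.4e+08 m.
Transfer semi-major axis: a_t = (r₁ + r₂)/2 = (8e+07 + 6.4e+08)/2 = 3.6e+08 m.
Circular speeds: v₁ = √(GM/r₁) = 1.2918e+06 m/s, v₂ = √(GM/r₂) = 456721 m/s.
Transfer speeds (vis-viva v² = GM(2/r − 1/a_t)): v₁ᵗ = 1.7224e+06 m/s, v₂ᵗ = 215300 m/s.
(a) ΔV₁ = |v₁ᵗ − v₁| ≈ 4.306e+05 m/s = 430.6 km/s.
(b) ΔV₂ = |v₂ − v₂ᵗ| ≈ 2.414e+05 m/s = 241.4 km/s.
(c) ΔV_total = ΔV₁ + ΔV₂ ≈ 6.72e+05 m/s = 672 km/s.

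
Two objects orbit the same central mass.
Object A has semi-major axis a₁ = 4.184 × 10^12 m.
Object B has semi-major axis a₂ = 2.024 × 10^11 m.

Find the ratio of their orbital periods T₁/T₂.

From Kepler's third law, (T₁/T₂)² = (a₁/a₂)³, so T₁/T₂ = (a₁/a₂)^(3/2).
a₁/a₂ = 4.184e+12 / 2.024e+11 = 20.6719.
T₁/T₂ = (20.6719)^(3/2) ≈ 93.99.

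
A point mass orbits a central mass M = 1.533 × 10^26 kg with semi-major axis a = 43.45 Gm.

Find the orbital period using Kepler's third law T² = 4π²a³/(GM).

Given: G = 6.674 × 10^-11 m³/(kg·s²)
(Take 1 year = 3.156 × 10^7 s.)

Convert to SI: a = 43.45 Gm = 4.345e+10 m.
GM = G · M = 6.674e-11 · 1.533e+26 = 1.02312e+16 m³/s².
Kepler's third law: T = 2π √(a³ / GM).
Substituting a = 4.345e+10 m and GM = 1.02312e+16 m³/s²:
T = 2π √((4.345e+10)³ / 1.02312e+16) s
T ≈ 5.626e+08 s = 17.83 years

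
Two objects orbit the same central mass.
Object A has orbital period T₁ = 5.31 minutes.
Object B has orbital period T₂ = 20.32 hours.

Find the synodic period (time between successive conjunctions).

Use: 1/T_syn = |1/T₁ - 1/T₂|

Convert to SI: T₁ = 5.31 minutes = 318.6 s; T₂ = 20.32 hours = 73152 s.
T_syn = |T₁ · T₂ / (T₁ − T₂)|.
T_syn = |318.6 · 73152 / (318.6 − 73152)| s ≈ 320 s = 5.333 minutes.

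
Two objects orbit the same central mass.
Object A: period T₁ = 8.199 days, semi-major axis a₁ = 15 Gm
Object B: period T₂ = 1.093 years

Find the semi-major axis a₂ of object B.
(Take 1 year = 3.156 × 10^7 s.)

Convert to SI: T₁ = 8.199 days = 708394 s; a₁ = 15 Gm = 1.5e+10 m; T₂ = 1.093 years = 3.44951e+07 s.
Kepler's third law: (T₁/T₂)² = (a₁/a₂)³ ⇒ a₂ = a₁ · (T₂/T₁)^(2/3).
T₂/T₁ = 3.44951e+07 / 708394 = 48.6948.
a₂ = 1.5e+10 · (48.6948)^(2/3) m ≈ 2e+11 m = 200 Gm.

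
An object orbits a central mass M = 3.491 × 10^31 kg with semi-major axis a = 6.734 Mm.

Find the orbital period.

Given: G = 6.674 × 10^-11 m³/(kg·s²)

Convert to SI: a = 6.734 Mm = 6.734e+06 m.
GM = G · M = 6.674e-11 · 3.491e+31 = 2.32989e+21 m³/s².
Kepler's third law: T = 2π √(a³ / GM).
Substituting a = 6.734e+06 m and GM = 2.32989e+21 m³/s²:
T = 2π √((6.734e+06)³ / 2.32989e+21) s
T ≈ 2.275 s = 2.275 seconds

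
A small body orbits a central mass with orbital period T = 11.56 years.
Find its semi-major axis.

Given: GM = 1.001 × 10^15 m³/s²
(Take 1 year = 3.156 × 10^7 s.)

Convert to SI: T = 11.56 years = 3.64834e+08 s.
Invert Kepler's third law: a = (GM · T² / (4π²))^(1/3).
Substituting T = 3.64834e+08 s and GM = 1.001e+15 m³/s²:
a = (1.001e+15 · (3.64834e+08)² / (4π²))^(1/3) m
a ≈ 1.5e+10 m = 15 Gm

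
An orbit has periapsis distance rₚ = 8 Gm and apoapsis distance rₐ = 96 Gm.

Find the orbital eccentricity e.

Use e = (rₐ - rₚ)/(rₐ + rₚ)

Convert to SI: rₚ = 8 Gm = 8e+09 m; rₐ = 96 Gm = 9.6e+10 m.
e = (rₐ − rₚ) / (rₐ + rₚ).
e = (9.6e+10 − 8e+09) / (9.6e+10 + 8e+09) = 8.8e+10 / 1.04e+11 ≈ 0.8462.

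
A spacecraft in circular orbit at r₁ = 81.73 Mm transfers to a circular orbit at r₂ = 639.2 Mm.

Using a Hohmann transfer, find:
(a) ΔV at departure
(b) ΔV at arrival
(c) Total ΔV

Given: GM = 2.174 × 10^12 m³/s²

Convert to SI: r₁ = 81.73 Mm = 8.173e+07 m; r₂ = 639.2 Mm = 6.392e+08 m.
Transfer semi-major axis: a_t = (r₁ + r₂)/2 = (8.173e+07 + 6.392e+08)/2 = 3.60465e+08 m.
Circular speeds: v₁ = √(GM/r₁) = 163.094 m/s, v₂ = √(GM/r₂) = 58.3192 m/s.
Transfer speeds (vis-viva v² = GM(2/r − 1/a_t)): v₁ᵗ = 217.183 m/s, v₂ᵗ = 27.7697 m/s.
(a) ΔV₁ = |v₁ᵗ − v₁| ≈ 54.09 m/s = 54.09 m/s.
(b) ΔV₂ = |v₂ − v₂ᵗ| ≈ 30.55 m/s = 30.55 m/s.
(c) ΔV_total = ΔV₁ + ΔV₂ ≈ 84.64 m/s = 84.64 m/s.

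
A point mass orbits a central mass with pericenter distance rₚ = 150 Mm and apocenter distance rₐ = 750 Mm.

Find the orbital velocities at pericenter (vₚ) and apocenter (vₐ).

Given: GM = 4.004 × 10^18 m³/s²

Convert to SI: rₚ = 150 Mm = 1.5e+08 m; rₐ = 750 Mm = 7.5e+08 m.
Use the vis-viva equation v² = GM(2/r − 1/a) with a = (rₚ + rₐ)/2 = (1.5e+08 + 7.5e+08)/2 = 4.5e+08 m.
vₚ = √(GM · (2/rₚ − 1/a)) = √(4.004e+18 · (2/1.5e+08 − 1/4.5e+08)) m/s ≈ 2.109e+05 m/s = 210.9 km/s.
vₐ = √(GM · (2/rₐ − 1/a)) = √(4.004e+18 · (2/7.5e+08 − 1/4.5e+08)) m/s ≈ 4.218e+04 m/s = 42.18 km/s.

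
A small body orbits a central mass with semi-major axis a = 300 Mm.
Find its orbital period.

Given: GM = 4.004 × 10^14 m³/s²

Convert to SI: a = 300 Mm = 3e+08 m.
Kepler's third law: T = 2π √(a³ / GM).
Substituting a = 3e+08 m and GM = 4.004e+14 m³/s²:
T = 2π √((3e+08)³ / 4.004e+14) s
T ≈ 1.632e+06 s = 18.88 days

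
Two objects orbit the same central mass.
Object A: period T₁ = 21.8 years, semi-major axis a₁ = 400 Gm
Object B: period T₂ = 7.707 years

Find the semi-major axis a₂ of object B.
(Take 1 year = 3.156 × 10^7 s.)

Convert to SI: T₁ = 21.8 years = 6.88008e+08 s; a₁ = 400 Gm = 4e+11 m; T₂ = 7.707 years = 2.43233e+08 s.
Kepler's third law: (T₁/T₂)² = (a₁/a₂)³ ⇒ a₂ = a₁ · (T₂/T₁)^(2/3).
T₂/T₁ = 2.43233e+08 / 6.88008e+08 = 0.353532.
a₂ = 4e+11 · (0.353532)^(2/3) m ≈ 2e+11 m = 200 Gm.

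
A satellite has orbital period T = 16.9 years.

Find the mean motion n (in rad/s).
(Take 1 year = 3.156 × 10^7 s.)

Convert to SI: T = 16.9 years = 5.33364e+08 s.
n = 2π / T.
n = 2π / 5.33364e+08 s ≈ 1.178e-08 rad/s.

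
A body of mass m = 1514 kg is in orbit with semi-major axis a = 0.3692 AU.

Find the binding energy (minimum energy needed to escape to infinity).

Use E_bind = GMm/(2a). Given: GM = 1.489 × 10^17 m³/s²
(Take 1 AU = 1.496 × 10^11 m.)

Convert to SI: a = 0.3692 AU = 5.52323e+10 m.
Total orbital energy is E = −GMm/(2a); binding energy is E_bind = −E = GMm/(2a).
E_bind = 1.489e+17 · 1514 / (2 · 5.52323e+10) J ≈ 2.041e+09 J = 2.041 GJ.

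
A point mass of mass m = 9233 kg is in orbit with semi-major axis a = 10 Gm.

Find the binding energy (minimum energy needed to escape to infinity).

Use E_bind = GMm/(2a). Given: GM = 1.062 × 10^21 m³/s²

Convert to SI: a = 10 Gm = 1e+10 m.
Total orbital energy is E = −GMm/(2a); binding energy is E_bind = −E = GMm/(2a).
E_bind = 1.062e+21 · 9233 / (2 · 1e+10) J ≈ 4.903e+14 J = 490.3 TJ.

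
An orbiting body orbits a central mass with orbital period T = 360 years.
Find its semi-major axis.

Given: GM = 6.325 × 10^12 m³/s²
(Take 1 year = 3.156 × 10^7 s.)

Convert to SI: T = 360 years = 1.13616e+10 s.
Invert Kepler's third law: a = (GM · T² / (4π²))^(1/3).
Substituting T = 1.13616e+10 s and GM = 6.325e+12 m³/s²:
a = (6.325e+12 · (1.13616e+10)² / (4π²))^(1/3) m
a ≈ 2.745e+10 m = 2.745 × 10^10 m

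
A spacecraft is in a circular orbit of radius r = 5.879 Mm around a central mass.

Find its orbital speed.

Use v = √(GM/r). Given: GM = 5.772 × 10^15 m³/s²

Convert to SI: r = 5.879 Mm = 5.879e+06 m.
For a circular orbit, gravity supplies the centripetal force, so v = √(GM / r).
v = √(5.772e+15 / 5.879e+06) m/s ≈ 3.133e+04 m/s = 31.33 km/s.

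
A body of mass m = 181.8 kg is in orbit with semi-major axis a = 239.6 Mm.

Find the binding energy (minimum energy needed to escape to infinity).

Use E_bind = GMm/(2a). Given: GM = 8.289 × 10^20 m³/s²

Convert to SI: a = 239.6 Mm = 2.396e+08 m.
Total orbital energy is E = −GMm/(2a); binding energy is E_bind = −E = GMm/(2a).
E_bind = 8.289e+20 · 181.8 / (2 · 2.396e+08) J ≈ 3.145e+14 J = 314.5 TJ.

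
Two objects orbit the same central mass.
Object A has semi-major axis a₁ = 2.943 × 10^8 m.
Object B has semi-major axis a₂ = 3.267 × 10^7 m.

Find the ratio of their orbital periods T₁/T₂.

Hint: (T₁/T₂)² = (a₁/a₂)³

From Kepler's third law, (T₁/T₂)² = (a₁/a₂)³, so T₁/T₂ = (a₁/a₂)^(3/2).
a₁/a₂ = 2.943e+08 / 3.267e+07 = 9.00826.
T₁/T₂ = (9.00826)^(3/2) ≈ 27.04.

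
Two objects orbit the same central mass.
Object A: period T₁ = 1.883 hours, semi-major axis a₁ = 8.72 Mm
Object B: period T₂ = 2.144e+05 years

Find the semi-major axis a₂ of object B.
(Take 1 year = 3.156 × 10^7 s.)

Convert to SI: T₁ = 1.883 hours = 6778.8 s; a₁ = 8.72 Mm = 8.72e+06 m; T₂ = 2.144e+05 years = 6.76646e+12 s.
Kepler's third law: (T₁/T₂)² = (a₁/a₂)³ ⇒ a₂ = a₁ · (T₂/T₁)^(2/3).
T₂/T₁ = 6.76646e+12 / 6778.8 = 9.9818e+08.
a₂ = 8.72e+06 · (9.9818e+08)^(2/3) m ≈ 8.709e+12 m = 8.709 Tm.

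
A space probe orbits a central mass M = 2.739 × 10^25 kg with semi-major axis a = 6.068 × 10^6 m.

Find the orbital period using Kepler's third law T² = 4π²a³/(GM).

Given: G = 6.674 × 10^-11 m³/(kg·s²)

GM = G · M = 6.674e-11 · 2.739e+25 = 1.82801e+15 m³/s².
Kepler's third law: T = 2π √(a³ / GM).
Substituting a = 6.068e+06 m and GM = 1.82801e+15 m³/s²:
T = 2π √((6.068e+06)³ / 1.82801e+15) s
T ≈ 2197 s = 36.61 minutes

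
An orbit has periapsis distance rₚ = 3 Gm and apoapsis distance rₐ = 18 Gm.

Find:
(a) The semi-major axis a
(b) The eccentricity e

Convert to SI: rₚ = 3 Gm = 3e+09 m; rₐ = 18 Gm = 1.8e+10 m.
(a) a = (rₚ + rₐ) / 2 = (3e+09 + 1.8e+10) / 2 ≈ 1.05e+10 m = 10.5 Gm.
(b) e = (rₐ − rₚ) / (rₐ + rₚ) = (1.8e+10 − 3e+09) / (1.8e+10 + 3e+09) ≈ 0.7143.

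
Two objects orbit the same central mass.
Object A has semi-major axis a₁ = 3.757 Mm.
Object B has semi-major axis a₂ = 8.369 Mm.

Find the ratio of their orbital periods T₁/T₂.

Convert to SI: a₁ = 3.757 Mm = 3.757e+06 m; a₂ = 8.369 Mm = 8.369e+06 m.
From Kepler's third law, (T₁/T₂)² = (a₁/a₂)³, so T₁/T₂ = (a₁/a₂)^(3/2).
a₁/a₂ = 3.757e+06 / 8.369e+06 = 0.448919.
T₁/T₂ = (0.448919)^(3/2) ≈ 0.3008.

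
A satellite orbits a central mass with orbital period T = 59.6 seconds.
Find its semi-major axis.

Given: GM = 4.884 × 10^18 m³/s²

Invert Kepler's third law: a = (GM · T² / (4π²))^(1/3).
Substituting T = 59.6 s and GM = 4.884e+18 m³/s²:
a = (4.884e+18 · (59.6)² / (4π²))^(1/3) m
a ≈ 7.603e+06 m = 7.603 Mm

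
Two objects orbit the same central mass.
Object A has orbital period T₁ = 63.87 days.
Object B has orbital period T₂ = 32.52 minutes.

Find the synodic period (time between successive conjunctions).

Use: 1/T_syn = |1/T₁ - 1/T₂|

Convert to SI: T₁ = 63.87 days = 5.51837e+06 s; T₂ = 32.52 minutes = 1951.2 s.
T_syn = |T₁ · T₂ / (T₁ − T₂)|.
T_syn = |5.51837e+06 · 1951.2 / (5.51837e+06 − 1951.2)| s ≈ 1952 s = 32.53 minutes.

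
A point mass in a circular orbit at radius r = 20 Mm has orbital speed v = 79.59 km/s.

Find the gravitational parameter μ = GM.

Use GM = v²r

Convert to SI: r = 20 Mm = 2e+07 m; v = 79.59 km/s = 79590 m/s.
For a circular orbit v² = GM/r, so GM = v² · r.
GM = (79590)² · 2e+07 m³/s² ≈ 1.267e+17 m³/s² = 1.267 × 10^17 m³/s².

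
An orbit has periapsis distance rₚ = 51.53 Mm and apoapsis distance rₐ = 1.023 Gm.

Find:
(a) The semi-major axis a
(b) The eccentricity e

Convert to SI: rₚ = 51.53 Mm = 5.153e+07 m; rₐ = 1.023 Gm = 1.023e+09 m.
(a) a = (rₚ + rₐ) / 2 = (5.153e+07 + 1.023e+09) / 2 ≈ 5.373e+08 m = 537.3 Mm.
(b) e = (rₐ − rₚ) / (rₐ + rₚ) = (1.023e+09 − 5.153e+07) / (1.023e+09 + 5.153e+07) ≈ 0.9041.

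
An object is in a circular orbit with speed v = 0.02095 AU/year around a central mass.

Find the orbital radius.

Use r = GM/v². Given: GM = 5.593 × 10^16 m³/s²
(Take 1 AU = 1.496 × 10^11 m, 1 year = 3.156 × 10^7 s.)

Convert to SI: v = 0.02095 AU/year = 99.3067 m/s.
For a circular orbit, v² = GM / r, so r = GM / v².
r = 5.593e+16 / (99.3067)² m ≈ 5.671e+12 m = 37.91 AU.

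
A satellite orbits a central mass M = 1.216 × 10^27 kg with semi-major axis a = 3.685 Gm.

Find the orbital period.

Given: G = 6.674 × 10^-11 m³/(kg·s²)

Convert to SI: a = 3.685 Gm = 3.685e+09 m.
GM = G · M = 6.674e-11 · 1.216e+27 = 8.11558e+16 m³/s².
Kepler's third law: T = 2π √(a³ / GM).
Substituting a = 3.685e+09 m and GM = 8.11558e+16 m³/s²:
T = 2π √((3.685e+09)³ / 8.11558e+16) s
T ≈ 4.934e+06 s = 57.1 days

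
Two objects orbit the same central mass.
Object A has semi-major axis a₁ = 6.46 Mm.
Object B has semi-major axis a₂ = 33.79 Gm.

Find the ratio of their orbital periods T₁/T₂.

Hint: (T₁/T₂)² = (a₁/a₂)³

Convert to SI: a₁ = 6.46 Mm = 6.46e+06 m; a₂ = 33.79 Gm = 3.379e+10 m.
From Kepler's third law, (T₁/T₂)² = (a₁/a₂)³, so T₁/T₂ = (a₁/a₂)^(3/2).
a₁/a₂ = 6.46e+06 / 3.379e+10 = 0.000191181.
T₁/T₂ = (0.000191181)^(3/2) ≈ 2.643e-06.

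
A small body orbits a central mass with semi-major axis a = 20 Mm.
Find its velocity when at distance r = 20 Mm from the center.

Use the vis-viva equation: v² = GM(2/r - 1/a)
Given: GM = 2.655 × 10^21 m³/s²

Convert to SI: a = 20 Mm = 2e+07 m; r = 20 Mm = 2e+07 m.
Vis-viva: v = √(GM · (2/r − 1/a)).
2/r − 1/a = 2/2e+07 − 1/2e+07 = 5e-08 m⁻¹.
v = √(2.655e+21 · 5e-08) m/s ≈ 1.152e+07 m/s = 1.152e+04 km/s.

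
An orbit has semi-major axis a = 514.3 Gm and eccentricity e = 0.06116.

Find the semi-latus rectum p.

Convert to SI: a = 514.3 Gm = 5.143e+11 m.
p = a (1 − e²).
p = 5.143e+11 · (1 − (0.06116)²) = 5.143e+11 · 0.996259 ≈ 5.124e+11 m = 512.4 Gm.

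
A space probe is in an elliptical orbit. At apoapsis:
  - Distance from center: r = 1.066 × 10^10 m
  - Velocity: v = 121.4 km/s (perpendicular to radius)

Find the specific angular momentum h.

Convert to SI: v = 121.4 km/s = 121400 m/s.
With v perpendicular to r, h = r · v.
h = 1.066e+10 · 121400 m²/s ≈ 1.294e+15 m²/s.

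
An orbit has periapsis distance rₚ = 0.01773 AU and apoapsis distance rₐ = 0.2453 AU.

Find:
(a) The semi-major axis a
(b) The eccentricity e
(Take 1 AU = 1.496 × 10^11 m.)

Convert to SI: rₚ = 0.01773 AU = 2.65241e+09 m; rₐ = 0.2453 AU = 3.66969e+10 m.
(a) a = (rₚ + rₐ) / 2 = (2.65241e+09 + 3.66969e+10) / 2 ≈ 1.967e+10 m = 0.1315 AU.
(b) e = (rₐ − rₚ) / (rₐ + rₚ) = (3.66969e+10 − 2.65241e+09) / (3.66969e+10 + 2.65241e+09) ≈ 0.8652.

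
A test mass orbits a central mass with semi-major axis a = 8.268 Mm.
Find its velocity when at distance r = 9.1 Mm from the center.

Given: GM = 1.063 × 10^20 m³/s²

Convert to SI: a = 8.268 Mm = 8.268e+06 m; r = 9.1 Mm = 9.1e+06 m.
Vis-viva: v = √(GM · (2/r − 1/a)).
2/r − 1/a = 2/9.1e+06 − 1/8.268e+06 = 9.8832e-08 m⁻¹.
v = √(1.063e+20 · 9.8832e-08) m/s ≈ 3.241e+06 m/s = 3241 km/s.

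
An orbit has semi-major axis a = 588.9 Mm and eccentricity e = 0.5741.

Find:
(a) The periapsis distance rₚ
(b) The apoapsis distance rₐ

Convert to SI: a = 588.9 Mm = 5.889e+08 m.
(a) rₚ = a(1 − e) = 5.889e+08 · (1 − 0.5741) = 5.889e+08 · 0.4259 ≈ 2.508e+08 m = 250.8 Mm.
(b) rₐ = a(1 + e) = 5.889e+08 · (1 + 0.5741) = 5.889e+08 · 1.5741 ≈ 9.27e+08 m = 927 Mm.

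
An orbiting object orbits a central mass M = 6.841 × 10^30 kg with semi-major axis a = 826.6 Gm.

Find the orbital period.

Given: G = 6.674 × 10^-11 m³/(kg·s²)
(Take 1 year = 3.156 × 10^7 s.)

Convert to SI: a = 826.6 Gm = 8.266e+11 m.
GM = G · M = 6.674e-11 · 6.841e+30 = 4.56568e+20 m³/s².
Kepler's third law: T = 2π √(a³ / GM).
Substituting a = 8.266e+11 m and GM = 4.56568e+20 m³/s²:
T = 2π √((8.266e+11)³ / 4.56568e+20) s
T ≈ 2.21e+08 s = 7.002 years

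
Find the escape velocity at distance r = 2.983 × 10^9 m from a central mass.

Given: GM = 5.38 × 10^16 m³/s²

Escape velocity comes from setting total energy to zero: ½v² − GM/r = 0 ⇒ v_esc = √(2GM / r).
v_esc = √(2 · 5.38e+16 / 2.983e+09) m/s ≈ 6006 m/s = 6.006 km/s.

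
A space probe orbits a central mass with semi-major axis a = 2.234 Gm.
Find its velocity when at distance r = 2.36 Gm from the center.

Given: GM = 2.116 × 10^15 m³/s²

Convert to SI: a = 2.234 Gm = 2.234e+09 m; r = 2.36 Gm = 2.36e+09 m.
Vis-viva: v = √(GM · (2/r − 1/a)).
2/r − 1/a = 2/2.36e+09 − 1/2.234e+09 = 3.9983e-10 m⁻¹.
v = √(2.116e+15 · 3.9983e-10) m/s ≈ 919.8 m/s = 919.8 m/s.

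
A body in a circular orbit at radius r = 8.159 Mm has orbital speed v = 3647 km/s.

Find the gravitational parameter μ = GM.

Convert to SI: r = 8.159 Mm = 8.159e+06 m; v = 3647 km/s = 3.647e+06 m/s.
For a circular orbit v² = GM/r, so GM = v² · r.
GM = (3.647e+06)² · 8.159e+06 m³/s² ≈ 1.085e+20 m³/s² = 1.085 × 10^20 m³/s².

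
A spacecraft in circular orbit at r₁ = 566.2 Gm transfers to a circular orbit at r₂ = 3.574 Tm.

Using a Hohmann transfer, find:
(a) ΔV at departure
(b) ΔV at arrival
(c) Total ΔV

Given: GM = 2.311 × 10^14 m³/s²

Convert to SI: r₁ = 566.2 Gm = 5.662e+11 m; r₂ = 3.574 Tm = 3.574e+12 m.
Transfer semi-major axis: a_t = (r₁ + r₂)/2 = (5.662e+11 + 3.574e+12)/2 = 2.0701e+12 m.
Circular speeds: v₁ = √(GM/r₁) = 20.203 m/s, v₂ = √(GM/r₂) = 8.04123 m/s.
Transfer speeds (vis-viva v² = GM(2/r − 1/a_t)): v₁ᵗ = 26.5459 m/s, v₂ᵗ = 4.20545 m/s.
(a) ΔV₁ = |v₁ᵗ − v₁| ≈ 6.343 m/s = 6.343 m/s.
(b) ΔV₂ = |v₂ − v₂ᵗ| ≈ 3.836 m/s = 3.836 m/s.
(c) ΔV_total = ΔV₁ + ΔV₂ ≈ 10.18 m/s = 10.18 m/s.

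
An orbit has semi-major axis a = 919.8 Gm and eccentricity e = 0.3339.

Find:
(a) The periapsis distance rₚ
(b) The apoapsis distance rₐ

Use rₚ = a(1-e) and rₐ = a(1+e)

Convert to SI: a = 919.8 Gm = 9.198e+11 m.
(a) rₚ = a(1 − e) = 9.198e+11 · (1 − 0.3339) = 9.198e+11 · 0.6661 ≈ 6.127e+11 m = 612.7 Gm.
(b) rₐ = a(1 + e) = 9.198e+11 · (1 + 0.3339) = 9.198e+11 · 1.3339 ≈ 1.227e+12 m = 1.227 Tm.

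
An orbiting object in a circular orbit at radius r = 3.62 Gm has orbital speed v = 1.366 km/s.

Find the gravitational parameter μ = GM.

Convert to SI: r = 3.62 Gm = 3.62e+09 m; v = 1.366 km/s = 1366 m/s.
For a circular orbit v² = GM/r, so GM = v² · r.
GM = (1366)² · 3.62e+09 m³/s² ≈ 6.755e+15 m³/s² = 6.755 × 10^15 m³/s².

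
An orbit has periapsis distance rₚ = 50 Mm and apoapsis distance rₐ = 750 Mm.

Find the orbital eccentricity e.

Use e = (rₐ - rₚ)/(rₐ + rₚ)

Convert to SI: rₚ = 50 Mm = 5e+07 m; rₐ = 750 Mm = 7.5e+08 m.
e = (rₐ − rₚ) / (rₐ + rₚ).
e = (7.5e+08 − 5e+07) / (7.5e+08 + 5e+07) = 7e+08 / 8e+08 ≈ 0.875.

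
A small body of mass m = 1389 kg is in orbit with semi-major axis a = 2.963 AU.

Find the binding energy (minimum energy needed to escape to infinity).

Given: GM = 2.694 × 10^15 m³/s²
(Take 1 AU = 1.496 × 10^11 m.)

Convert to SI: a = 2.963 AU = 4.43265e+11 m.
Total orbital energy is E = −GMm/(2a); binding energy is E_bind = −E = GMm/(2a).
E_bind = 2.694e+15 · 1389 / (2 · 4.43265e+11) J ≈ 4.221e+06 J = 4.221 MJ.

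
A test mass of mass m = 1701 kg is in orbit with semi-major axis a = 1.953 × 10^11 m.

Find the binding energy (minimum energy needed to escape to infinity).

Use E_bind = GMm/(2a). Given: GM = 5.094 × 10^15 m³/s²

Total orbital energy is E = −GMm/(2a); binding energy is E_bind = −E = GMm/(2a).
E_bind = 5.094e+15 · 1701 / (2 · 1.953e+11) J ≈ 2.218e+07 J = 22.18 MJ.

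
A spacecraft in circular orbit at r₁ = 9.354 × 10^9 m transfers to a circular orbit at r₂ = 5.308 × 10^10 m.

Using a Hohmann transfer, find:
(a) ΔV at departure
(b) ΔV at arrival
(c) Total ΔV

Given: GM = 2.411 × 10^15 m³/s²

Transfer semi-major axis: a_t = (r₁ + r₂)/2 = (9.354e+09 + 5.308e+10)/2 = 3.1217e+10 m.
Circular speeds: v₁ = √(GM/r₁) = 507.692 m/s, v₂ = √(GM/r₂) = 213.124 m/s.
Transfer speeds (vis-viva v² = GM(2/r − 1/a_t)): v₁ᵗ = 662.018 m/s, v₂ᵗ = 116.664 m/s.
(a) ΔV₁ = |v₁ᵗ − v₁| ≈ 154.3 m/s = 154.3 m/s.
(b) ΔV₂ = |v₂ − v₂ᵗ| ≈ 96.46 m/s = 96.46 m/s.
(c) ΔV_total = ΔV₁ + ΔV₂ ≈ 250.8 m/s = 250.8 m/s.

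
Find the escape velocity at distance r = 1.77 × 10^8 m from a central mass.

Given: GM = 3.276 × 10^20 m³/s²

Escape velocity comes from setting total energy to zero: ½v² − GM/r = 0 ⇒ v_esc = √(2GM / r).
v_esc = √(2 · 3.276e+20 / 1.77e+08) m/s ≈ 1.924e+06 m/s = 1924 km/s.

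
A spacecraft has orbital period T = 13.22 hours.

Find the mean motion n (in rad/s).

Convert to SI: T = 13.22 hours = 47592 s.
n = 2π / T.
n = 2π / 47592 s ≈ 0.000132 rad/s.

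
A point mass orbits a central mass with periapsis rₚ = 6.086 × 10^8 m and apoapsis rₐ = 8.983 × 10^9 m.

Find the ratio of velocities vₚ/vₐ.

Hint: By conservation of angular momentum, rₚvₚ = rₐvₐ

Conservation of angular momentum gives rₚvₚ = rₐvₐ, so vₚ/vₐ = rₐ/rₚ.
vₚ/vₐ = 8.983e+09 / 6.086e+08 ≈ 14.76.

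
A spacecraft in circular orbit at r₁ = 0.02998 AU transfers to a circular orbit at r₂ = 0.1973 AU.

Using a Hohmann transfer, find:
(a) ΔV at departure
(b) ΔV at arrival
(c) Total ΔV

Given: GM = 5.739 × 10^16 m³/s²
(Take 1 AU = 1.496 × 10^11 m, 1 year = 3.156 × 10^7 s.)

Convert to SI: r₁ = 0.02998 AU = 4.48501e+09 m; r₂ = 0.1973 AU = 2.95161e+10 m.
Transfer semi-major axis: a_t = (r₁ + r₂)/2 = (4.48501e+09 + 2.95161e+10)/2 = 1.70005e+10 m.
Circular speeds: v₁ = √(GM/r₁) = 3577.14 m/s, v₂ = √(GM/r₂) = 1394.4 m/s.
Transfer speeds (vis-viva v² = GM(2/r − 1/a_t)): v₁ᵗ = 4713.4 m/s, v₂ᵗ = 716.208 m/s.
(a) ΔV₁ = |v₁ᵗ − v₁| ≈ 1136 m/s = 0.2397 AU/year.
(b) ΔV₂ = |v₂ − v₂ᵗ| ≈ 678.2 m/s = 0.1431 AU/year.
(c) ΔV_total = ΔV₁ + ΔV₂ ≈ 1814 m/s = 0.3828 AU/year.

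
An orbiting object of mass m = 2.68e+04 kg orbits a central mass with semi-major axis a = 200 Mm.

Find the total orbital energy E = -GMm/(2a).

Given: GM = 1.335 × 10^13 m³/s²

Convert to SI: a = 200 Mm = 2e+08 m.
E = −GMm / (2a).
E = −1.335e+13 · 2.68e+04 / (2 · 2e+08) J ≈ -8.944e+08 J = -894.5 MJ.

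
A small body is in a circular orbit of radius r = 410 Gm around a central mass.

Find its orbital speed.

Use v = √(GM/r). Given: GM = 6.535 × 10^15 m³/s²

Convert to SI: r = 410 Gm = 4.1e+11 m.
For a circular orbit, gravity supplies the centripetal force, so v = √(GM / r).
v = √(6.535e+15 / 4.1e+11) m/s ≈ 126.2 m/s = 126.2 m/s.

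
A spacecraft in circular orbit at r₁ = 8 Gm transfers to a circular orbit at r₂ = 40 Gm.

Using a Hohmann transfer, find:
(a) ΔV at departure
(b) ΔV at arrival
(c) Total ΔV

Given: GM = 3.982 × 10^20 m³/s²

Convert to SI: r₁ = 8 Gm = 8e+09 m; r₂ = 40 Gm = 4e+10 m.
Transfer semi-major axis: a_t = (r₁ + r₂)/2 = (8e+09 + 4e+10)/2 = 2.4e+10 m.
Circular speeds: v₁ = √(GM/r₁) = 223103 m/s, v₂ = √(GM/r₂) = 99774.7 m/s.
Transfer speeds (vis-viva v² = GM(2/r − 1/a_t)): v₁ᵗ = 288025 m/s, v₂ᵗ = 57605 m/s.
(a) ΔV₁ = |v₁ᵗ − v₁| ≈ 6.492e+04 m/s = 64.92 km/s.
(b) ΔV₂ = |v₂ − v₂ᵗ| ≈ 4.217e+04 m/s = 42.17 km/s.
(c) ΔV_total = ΔV₁ + ΔV₂ ≈ 1.071e+05 m/s = 107.1 km/s.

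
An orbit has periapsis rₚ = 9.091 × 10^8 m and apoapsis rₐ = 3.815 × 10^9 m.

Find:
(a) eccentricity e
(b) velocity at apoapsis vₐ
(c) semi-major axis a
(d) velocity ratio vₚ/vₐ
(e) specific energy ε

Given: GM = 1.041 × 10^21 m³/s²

(a) e = (rₐ − rₚ)/(rₐ + rₚ) = (3.815e+09 − 9.091e+08)/(3.815e+09 + 9.091e+08) ≈ 0.6151
(b) With a = (rₚ + rₐ)/2 = 2.36205e+09 m, vₐ = √(GM (2/rₐ − 1/a)) = √(1.041e+21 · (2/3.815e+09 − 1/2.36205e+09)) m/s ≈ 3.241e+05 m/s
(c) a = (rₚ + rₐ)/2 = (9.091e+08 + 3.815e+09)/2 ≈ 2.362e+09 m
(d) Conservation of angular momentum (rₚvₚ = rₐvₐ) gives vₚ/vₐ = rₐ/rₚ = 3.815e+09/9.091e+08 ≈ 4.196
(e) With a = (rₚ + rₐ)/2 = 2.36205e+09 m, ε = −GM/(2a) = −1.041e+21/(2 · 2.36205e+09) J/kg ≈ -2.204e+11 J/kg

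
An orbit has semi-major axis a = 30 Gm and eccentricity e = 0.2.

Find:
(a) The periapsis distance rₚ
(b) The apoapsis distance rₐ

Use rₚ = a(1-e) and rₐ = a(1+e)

Convert to SI: a = 30 Gm = 3e+10 m.
(a) rₚ = a(1 − e) = 3e+10 · (1 − 0.2) = 3e+10 · 0.8 ≈ 2.4e+10 m = 24 Gm.
(b) rₐ = a(1 + e) = 3e+10 · (1 + 0.2) = 3e+10 · 1.2 ≈ 3.6e+10 m = 36 Gm.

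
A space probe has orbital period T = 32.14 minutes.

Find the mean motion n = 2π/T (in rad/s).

Convert to SI: T = 32.14 minutes = 1928.4 s.
n = 2π / T.
n = 2π / 1928.4 s ≈ 0.003258 rad/s.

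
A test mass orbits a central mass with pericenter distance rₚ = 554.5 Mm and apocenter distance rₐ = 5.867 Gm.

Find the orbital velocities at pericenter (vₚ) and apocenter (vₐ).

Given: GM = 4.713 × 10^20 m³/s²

Convert to SI: rₚ = 554.5 Mm = 5.545e+08 m; rₐ = 5.867 Gm = 5.867e+09 m.
Use the vis-viva equation v² = GM(2/r − 1/a) with a = (rₚ + rₐ)/2 = (5.545e+08 + 5.867e+09)/2 = 3.21075e+09 m.
vₚ = √(GM · (2/rₚ − 1/a)) = √(4.713e+20 · (2/5.545e+08 − 1/3.21075e+09)) m/s ≈ 1.246e+06 m/s = 1246 km/s.
vₐ = √(GM · (2/rₐ − 1/a)) = √(4.713e+20 · (2/5.867e+09 − 1/3.21075e+09)) m/s ≈ 1.178e+05 m/s = 117.8 km/s.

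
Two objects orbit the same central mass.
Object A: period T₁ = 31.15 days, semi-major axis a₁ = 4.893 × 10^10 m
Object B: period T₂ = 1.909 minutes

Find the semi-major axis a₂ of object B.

Convert to SI: T₁ = 31.15 days = 2.69136e+06 s; T₂ = 1.909 minutes = 114.54 s.
Kepler's third law: (T₁/T₂)² = (a₁/a₂)³ ⇒ a₂ = a₁ · (T₂/T₁)^(2/3).
T₂/T₁ = 114.54 / 2.69136e+06 = 4.25584e-05.
a₂ = 4.893e+10 · (4.25584e-05)^(2/3) m ≈ 5.964e+07 m = 5.964 × 10^7 m.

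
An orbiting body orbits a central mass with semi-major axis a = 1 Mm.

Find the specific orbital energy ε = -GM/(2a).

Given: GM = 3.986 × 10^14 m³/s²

Convert to SI: a = 1 Mm = 1e+06 m.
ε = −GM / (2a).
ε = −3.986e+14 / (2 · 1e+06) J/kg ≈ -1.993e+08 J/kg = -199.3 MJ/kg.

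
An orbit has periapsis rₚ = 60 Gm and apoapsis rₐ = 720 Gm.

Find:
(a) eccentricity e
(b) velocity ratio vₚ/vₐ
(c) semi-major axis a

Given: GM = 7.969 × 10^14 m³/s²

Convert to SI: rₚ = 60 Gm = 6e+10 m; rₐ = 720 Gm = 7.2e+11 m.
(a) e = (rₐ − rₚ)/(rₐ + rₚ) = (7.2e+11 − 6e+10)/(7.2e+11 + 6e+10) ≈ 0.8462
(b) Conservation of angular momentum (rₚvₚ = rₐvₐ) gives vₚ/vₐ = rₐ/rₚ = 7.2e+11/6e+10 ≈ 12
(c) a = (rₚ + rₐ)/2 = (6e+10 + 7.2e+11)/2 ≈ 3.9e+11 m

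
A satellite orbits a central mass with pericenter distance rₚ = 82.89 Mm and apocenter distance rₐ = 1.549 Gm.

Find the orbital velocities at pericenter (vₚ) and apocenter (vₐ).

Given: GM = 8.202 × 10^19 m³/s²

Convert to SI: rₚ = 82.89 Mm = 8.289e+07 m; rₐ = 1.549 Gm = 1.549e+09 m.
Use the vis-viva equation v² = GM(2/r − 1/a) with a = (rₚ + rₐ)/2 = (8.289e+07 + 1.549e+09)/2 = 8.15945e+08 m.
vₚ = √(GM · (2/rₚ − 1/a)) = √(8.202e+19 · (2/8.289e+07 − 1/8.15945e+08)) m/s ≈ 1.371e+06 m/s = 1371 km/s.
vₐ = √(GM · (2/rₐ − 1/a)) = √(8.202e+19 · (2/1.549e+09 − 1/8.15945e+08)) m/s ≈ 7.334e+04 m/s = 73.34 km/s.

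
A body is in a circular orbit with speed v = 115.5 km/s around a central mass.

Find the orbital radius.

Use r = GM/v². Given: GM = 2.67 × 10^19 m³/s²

Convert to SI: v = 115.5 km/s = 115500 m/s.
For a circular orbit, v² = GM / r, so r = GM / v².
r = 2.67e+19 / (115500)² m ≈ 2.001e+09 m = 2.001 Gm.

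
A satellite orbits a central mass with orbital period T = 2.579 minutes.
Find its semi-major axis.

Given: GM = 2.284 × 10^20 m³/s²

Convert to SI: T = 2.579 minutes = 154.74 s.
Invert Kepler's third law: a = (GM · T² / (4π²))^(1/3).
Substituting T = 154.74 s and GM = 2.284e+20 m³/s²:
a = (2.284e+20 · (154.74)² / (4π²))^(1/3) m
a ≈ 5.174e+07 m = 5.174 × 10^7 m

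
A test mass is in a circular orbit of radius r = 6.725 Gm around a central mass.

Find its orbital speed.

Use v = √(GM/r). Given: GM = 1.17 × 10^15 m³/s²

Convert to SI: r = 6.725 Gm = 6.725e+09 m.
For a circular orbit, gravity supplies the centripetal force, so v = √(GM / r).
v = √(1.17e+15 / 6.725e+09) m/s ≈ 417.1 m/s = 417.1 m/s.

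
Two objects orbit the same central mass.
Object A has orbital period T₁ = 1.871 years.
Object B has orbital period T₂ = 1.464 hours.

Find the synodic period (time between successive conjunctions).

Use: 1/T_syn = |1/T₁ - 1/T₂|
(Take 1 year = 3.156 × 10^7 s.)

Convert to SI: T₁ = 1.871 years = 5.90488e+07 s; T₂ = 1.464 hours = 5270.4 s.
T_syn = |T₁ · T₂ / (T₁ − T₂)|.
T_syn = |5.90488e+07 · 5270.4 / (5.90488e+07 − 5270.4)| s ≈ 5271 s = 1.464 hours.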